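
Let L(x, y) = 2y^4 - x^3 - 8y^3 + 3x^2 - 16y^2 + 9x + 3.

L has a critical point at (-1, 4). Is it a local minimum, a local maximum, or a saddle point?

local minimum

The mixed partial ∂²L/∂x∂y is 0, so the Hessian at any point is diag(L_xx, L_yy) = diag(6(-x + 1), 8(3y^2 - 6y - 4)).
At (-1, 4): H = diag(12, 160).
Both eigenvalues are positive, so H is positive definite: a local minimum.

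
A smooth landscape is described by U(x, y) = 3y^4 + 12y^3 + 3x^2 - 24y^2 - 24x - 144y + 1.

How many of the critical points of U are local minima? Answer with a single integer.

2

U separates as a function of x plus a function of y, so ∇U=0 decouples.
∂U/∂x = 6(x - 4) = 0 at x ∈ {4}; ∂U/∂y = 12(y - 2)(y + 2)(y + 3) = 0 at y ∈ {-3, -2, 2}.
The Hessian is diagonal: diag(U_xx, U_yy). Second derivatives: U_xx(4)=6; U_yy(-3)=60, U_yy(-2)=-48, U_yy(2)=240.
Local minima occur where both diagonal entries positive: (4, -3), (4, 2). Count: 2.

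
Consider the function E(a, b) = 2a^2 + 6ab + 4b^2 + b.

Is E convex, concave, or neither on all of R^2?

neither

E is quadratic, so its Hessian is the constant matrix H = [[4, 6], [6, 8]].
det(H) = -4, tr(H) = 12.
det(H) < 0, so H is indefinite: neither convex nor concave.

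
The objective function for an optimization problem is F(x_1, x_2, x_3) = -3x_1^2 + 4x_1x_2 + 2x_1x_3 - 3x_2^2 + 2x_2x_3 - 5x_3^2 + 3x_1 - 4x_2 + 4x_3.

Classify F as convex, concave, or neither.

concave

F is quadratic, so its Hessian is the constant matrix H = [[-6, 4, 2], [4, -6, 2], [2, 2, -10]].
Leading principal minors: -6, 20, -120.
Signs alternate −, +, − ⇒ H ≺ 0 ⇒ concave.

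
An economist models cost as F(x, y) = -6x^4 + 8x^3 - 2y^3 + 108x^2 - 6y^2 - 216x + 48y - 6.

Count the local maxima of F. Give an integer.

F separates as a function of x plus a function of y, so ∇F=0 decouples.
∂F/∂x = -24(x - 3)(x - 1)(x + 3) = 0 at x ∈ {-3, 1, 3}; ∂F/∂y = -6(y - 2)(y + 4) = 0 at y ∈ {-4, 2}.
The Hessian is diagonal: diag(F_xx, F_yy). Second derivatives: F_xx(-3)=-576, F_xx(1)=192, F_xx(3)=-288; F_yy(-4)=36, F_yy(2)=-36.
Local maxima occur where both diagonal entries negative: (-3, 2), (3, 2). Count: 2.

2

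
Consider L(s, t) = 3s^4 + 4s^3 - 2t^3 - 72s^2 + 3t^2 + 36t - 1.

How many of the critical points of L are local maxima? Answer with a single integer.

L separates as a function of s plus a function of t, so ∇L=0 decouples.
∂L/∂s = 12s(s - 3)(s + 4) = 0 at s ∈ {-4, 0, 3}; ∂L/∂t = -6(t - 3)(t + 2) = 0 at t ∈ {-2, 3}.
The Hessian is diagonal: diag(L_ss, L_tt). Second derivatives: L_ss(-4)=336, L_ss(0)=-144, L_ss(3)=252; L_tt(-2)=30, L_tt(3)=-30.
Local maxima occur where both diagonal entries negative: (0, 3). Count: 1.

1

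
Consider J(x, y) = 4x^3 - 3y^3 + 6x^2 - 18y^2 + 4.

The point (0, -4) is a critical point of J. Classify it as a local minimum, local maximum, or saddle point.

local minimum

The mixed partial ∂²J/∂x∂y is 0, so the Hessian at any point is diag(J_xx, J_yy) = diag(12(2x + 1), -18(y + 2)).
At (0, -4): H = diag(12, 36).
Both eigenvalues are positive, so H is positive definite: a local minimum.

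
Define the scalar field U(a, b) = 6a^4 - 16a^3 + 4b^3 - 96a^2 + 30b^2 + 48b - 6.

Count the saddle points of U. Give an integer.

U separates as a function of a plus a function of b, so ∇U=0 decouples.
∂U/∂a = 24a(a - 4)(a + 2) = 0 at a ∈ {-2, 0, 4}; ∂U/∂b = 12(b + 1)(b + 4) = 0 at b ∈ {-4, -1}.
The Hessian is diagonal: diag(U_aa, U_bb). Second derivatives: U_aa(-2)=288, U_aa(0)=-192, U_aa(4)=576; U_bb(-4)=-36, U_bb(-1)=36.
Saddle points occur where the two diagonal entries have opposite signs: (-2, -4), (0, -1), (4, -4). Count: 3.

3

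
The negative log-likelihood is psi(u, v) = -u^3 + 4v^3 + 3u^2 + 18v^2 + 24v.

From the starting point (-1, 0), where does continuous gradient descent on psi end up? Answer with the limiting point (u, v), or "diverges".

psi is separable, so gradient descent decouples: u follows -∂psi/∂u, v follows -∂psi/∂v.
∂psi/∂u = -3u(u - 2); at u=-1 this is -9, so u increases.
∂psi/∂v = 12(v + 1)(v + 2); at v=0 this is 24, so v decreases.
u converges to its nearest critical value 0 (a local min of the u-part); v converges to -1. The iterate converges to (0, -1).

(0, -1)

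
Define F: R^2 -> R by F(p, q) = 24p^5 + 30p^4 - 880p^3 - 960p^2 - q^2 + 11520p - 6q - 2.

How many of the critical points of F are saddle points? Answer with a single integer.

2

F separates as a function of p plus a function of q, so ∇F=0 decouples.
∂F/∂p = 120(p - 4)(p - 2)(p + 3)(p + 4) = 0 at p ∈ {-4, -3, 2, 4}; ∂F/∂q = -2(q + 3) = 0 at q ∈ {-3}.
The Hessian is diagonal: diag(F_pp, F_qq). Second derivatives: F_pp(-4)=-5760, F_pp(-3)=4200, F_pp(2)=-7200, F_pp(4)=13440; F_qq(-3)=-2.
Saddle points occur where the two diagonal entries have opposite signs: (-3, -3), (4, -3). Count: 2.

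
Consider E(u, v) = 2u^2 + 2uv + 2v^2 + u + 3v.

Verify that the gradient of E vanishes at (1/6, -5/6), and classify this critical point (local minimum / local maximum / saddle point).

∇E = (4u + 2v + 1, 2u + 4v + 3); substituting (1/6, -5/6) gives ∇E = (0, 0), so (1/6, -5/6) is indeed a critical point.
The Hessian of E is constant: H = [[4, 2], [2, 4]].
det(H) = 4·4 − 2² = 12.
det(H) > 0 and tr(H) = 8 > 0, so H is positive definite and the point is a local minimum.

local minimum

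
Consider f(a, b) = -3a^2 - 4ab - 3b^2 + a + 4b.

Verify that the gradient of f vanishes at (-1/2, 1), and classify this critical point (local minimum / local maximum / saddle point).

∇f = (-6a - 4b + 1, -4a - 6b + 4); substituting (-1/2, 1) gives ∇f = (0, 0), so (-1/2, 1) is indeed a critical point.
The Hessian of f is constant: H = [[-6, -4], [-4, -6]].
det(H) = (-6)·(-6) − (-4)² = 20.
det(H) > 0 and tr(H) = -12 < 0, so H is negative definite and the point is a local maximum.

local maximum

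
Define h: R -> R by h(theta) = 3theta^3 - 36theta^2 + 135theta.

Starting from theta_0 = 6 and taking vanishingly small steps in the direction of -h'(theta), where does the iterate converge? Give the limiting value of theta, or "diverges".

5

h'(theta) = 9(theta - 5)(theta - 3), so h'(6) = 27.
Gradient descent moves in the -h' direction, i.e. theta is decreasing.
The nearest critical point in that direction is theta = 5, where h'' = 18 > 0 (a local minimum). The iterate converges there.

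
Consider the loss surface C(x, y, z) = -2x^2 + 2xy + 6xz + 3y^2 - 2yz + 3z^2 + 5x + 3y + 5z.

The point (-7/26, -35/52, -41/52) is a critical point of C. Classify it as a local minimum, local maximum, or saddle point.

saddle point

The Hessian is constant: H = [[-4, 2, 6], [2, 6, -2], [6, -2, 6]].
Leading principal minors: Δ₁ = -4, Δ₂ = -28, Δ₃ = -416.
The minors fit neither the all-positive nor the alternating-sign pattern, so H is indefinite: a saddle point.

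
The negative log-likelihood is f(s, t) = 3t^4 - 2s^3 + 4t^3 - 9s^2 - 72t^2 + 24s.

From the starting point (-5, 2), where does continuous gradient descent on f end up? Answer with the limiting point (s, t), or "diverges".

f is separable, so gradient descent decouples: s follows -∂f/∂s, t follows -∂f/∂t.
∂f/∂s = -6(s - 1)(s + 4); at s=-5 this is -36, so s increases.
∂f/∂t = 12t(t - 3)(t + 4); at t=2 this is -144, so t increases.
s converges to its nearest critical value -4 (a local min of the s-part); t converges to 3. The iterate converges to (-4, 3).

(-4, 3)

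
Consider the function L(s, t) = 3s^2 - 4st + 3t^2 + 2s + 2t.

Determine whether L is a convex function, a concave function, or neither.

convex

L is quadratic, so its Hessian is the constant matrix H = [[6, -4], [-4, 6]].
det(H) = 20, tr(H) = 12.
det(H) > 0 and tr(H) > 0, so H is positive definite everywhere: convex.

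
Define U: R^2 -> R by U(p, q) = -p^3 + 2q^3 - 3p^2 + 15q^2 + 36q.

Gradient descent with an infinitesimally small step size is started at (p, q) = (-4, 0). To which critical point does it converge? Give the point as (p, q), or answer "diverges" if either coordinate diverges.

(-2, -2)

U is separable, so gradient descent decouples: p follows -∂U/∂p, q follows -∂U/∂q.
∂U/∂p = -3p(p + 2); at p=-4 this is -24, so p increases.
∂U/∂q = 6(q + 2)(q + 3); at q=0 this is 36, so q decreases.
p converges to its nearest critical value -2 (a local min of the p-part); q converges to -2. The iterate converges to (-2, -2).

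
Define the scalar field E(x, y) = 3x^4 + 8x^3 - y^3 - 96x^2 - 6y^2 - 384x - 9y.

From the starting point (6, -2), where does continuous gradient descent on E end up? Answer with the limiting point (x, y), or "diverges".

(4, -3)

E is separable, so gradient descent decouples: x follows -∂E/∂x, y follows -∂E/∂y.
∂E/∂x = 12(x - 4)(x + 2)(x + 4); at x=6 this is 1920, so x decreases.
∂E/∂y = -3(y + 1)(y + 3); at y=-2 this is 3, so y decreases.
x converges to its nearest critical value 4 (a local min of the x-part); y converges to -3. The iterate converges to (4, -3).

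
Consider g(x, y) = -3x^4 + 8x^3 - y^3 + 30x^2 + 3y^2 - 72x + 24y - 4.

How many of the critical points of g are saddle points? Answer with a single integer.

3

g separates as a function of x plus a function of y, so ∇g=0 decouples.
∂g/∂x = -12(x - 3)(x - 1)(x + 2) = 0 at x ∈ {-2, 1, 3}; ∂g/∂y = -3(y - 4)(y + 2) = 0 at y ∈ {-2, 4}.
The Hessian is diagonal: diag(g_xx, g_yy). Second derivatives: g_xx(-2)=-180, g_xx(1)=72, g_xx(3)=-120; g_yy(-2)=18, g_yy(4)=-18.
Saddle points occur where the two diagonal entries have opposite signs: (-2, -2), (1, 4), (3, -2). Count: 3.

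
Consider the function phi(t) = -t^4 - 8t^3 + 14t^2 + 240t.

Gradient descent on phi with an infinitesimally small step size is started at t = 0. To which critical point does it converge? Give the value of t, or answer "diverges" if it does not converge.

-4

phi'(t) = -4(t - 3)(t + 4)(t + 5), so phi'(0) = 240.
Gradient descent moves in the -phi' direction, i.e. t is decreasing.
The nearest critical point in that direction is t = -4, where phi'' = 28 > 0 (a local minimum). The iterate converges there.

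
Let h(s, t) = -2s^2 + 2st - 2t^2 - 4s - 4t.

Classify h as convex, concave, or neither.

concave

h is quadratic, so its Hessian is the constant matrix H = [[-4, 2], [2, -4]].
det(H) = 12, tr(H) = -8.
det(H) > 0 and tr(H) < 0, so H is negative definite everywhere: concave.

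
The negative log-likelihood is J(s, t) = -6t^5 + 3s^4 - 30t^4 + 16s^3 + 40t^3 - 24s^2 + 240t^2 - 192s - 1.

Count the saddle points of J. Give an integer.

6

J separates as a function of s plus a function of t, so ∇J=0 decouples.
∂J/∂s = 12(s - 2)(s + 2)(s + 4) = 0 at s ∈ {-4, -2, 2}; ∂J/∂t = -30t(t - 2)(t + 2)(t + 4) = 0 at t ∈ {-4, -2, 0, 2}.
The Hessian is diagonal: diag(J_ss, J_tt). Second derivatives: J_ss(-4)=144, J_ss(-2)=-96, J_ss(2)=288; J_tt(-4)=1440, J_tt(-2)=-480, J_tt(0)=480, J_tt(2)=-1440.
Saddle points occur where the two diagonal entries have opposite signs: (-4, -2), (-4, 2), (-2, -4), (-2, 0), (2, -2), (2, 2). Count: 6.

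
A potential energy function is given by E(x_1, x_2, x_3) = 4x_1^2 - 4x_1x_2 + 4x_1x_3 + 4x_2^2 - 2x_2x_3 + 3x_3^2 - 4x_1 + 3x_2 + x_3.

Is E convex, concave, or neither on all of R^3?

convex

E is quadratic, so its Hessian is the constant matrix H = [[8, -4, 4], [-4, 8, -2], [4, -2, 6]].
Leading principal minors: 8, 48, 192.
All positive ⇒ H ≻ 0 ⇒ convex.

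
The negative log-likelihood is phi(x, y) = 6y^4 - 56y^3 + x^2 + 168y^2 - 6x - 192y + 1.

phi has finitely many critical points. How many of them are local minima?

phi separates as a function of x plus a function of y, so ∇phi=0 decouples.
∂phi/∂x = 2(x - 3) = 0 at x ∈ {3}; ∂phi/∂y = 24(y - 4)(y - 2)(y - 1) = 0 at y ∈ {1, 2, 4}.
The Hessian is diagonal: diag(phi_xx, phi_yy). Second derivatives: phi_xx(3)=2; phi_yy(1)=72, phi_yy(2)=-48, phi_yy(4)=144.
Local minima occur where both diagonal entries positive: (3, 1), (3, 4). Count: 2.

2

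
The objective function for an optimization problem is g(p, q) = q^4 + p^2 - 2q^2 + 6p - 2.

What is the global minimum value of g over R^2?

g(p,q) separates as A(p) + B(q) − 2, so its minimum is min A + min B − 2.
A'(p) = 2p + 6 vanishes at p ∈ {-3}; B'(q) = 4q(q - 1)(q + 1) vanishes at q ∈ {-1, 0, 1}.
Local minima of A (where A''>0): A(-3)=-9. Local minima of B: B(-1)=-1, B(1)=-1.
So the global minimum of g is A(-3) + B(-1) − 2 = -9 − 1 − 2 = -12, attained at (-3, -1).

-12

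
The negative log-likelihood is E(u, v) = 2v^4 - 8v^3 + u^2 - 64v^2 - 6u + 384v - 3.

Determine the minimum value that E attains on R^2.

E(u,v) separates as P(u) + Q(v) − 3, so its minimum is min P + min Q − 3.
P'(u) = 2u - 6 vanishes at u ∈ {3}; Q'(v) = 8(v - 4)(v - 3)(v + 4) vanishes at v ∈ {-4, 3, 4}.
Local minima of P (where P''>0): P(3)=-9. Local minima of Q: Q(-4)=-1536, Q(4)=512.
So the global minimum of E is P(3) + Q(-4) − 3 = -9 − 1536 − 3 = -1548, attained at (3, -4).

-1548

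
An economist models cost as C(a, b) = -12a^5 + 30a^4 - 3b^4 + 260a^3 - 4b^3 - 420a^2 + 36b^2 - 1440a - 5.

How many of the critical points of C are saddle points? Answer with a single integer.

6

C separates as a function of a plus a function of b, so ∇C=0 decouples.
∂C/∂a = -60(a - 4)(a - 2)(a + 1)(a + 3) = 0 at a ∈ {-3, -1, 2, 4}; ∂C/∂b = -12b(b - 2)(b + 3) = 0 at b ∈ {-3, 0, 2}.
The Hessian is diagonal: diag(C_aa, C_bb). Second derivatives: C_aa(-3)=4200, C_aa(-1)=-1800, C_aa(2)=1800, C_aa(4)=-4200; C_bb(-3)=-180, C_bb(0)=72, C_bb(2)=-120.
Saddle points occur where the two diagonal entries have opposite signs: (-3, -3), (-3, 2), (-1, 0), (2, -3), (2, 2), (4, 0). Count: 6.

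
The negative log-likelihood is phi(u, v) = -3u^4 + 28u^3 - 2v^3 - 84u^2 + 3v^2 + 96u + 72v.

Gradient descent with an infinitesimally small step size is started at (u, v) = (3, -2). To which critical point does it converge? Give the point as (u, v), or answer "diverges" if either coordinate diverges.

(2, -3)

phi is separable, so gradient descent decouples: u follows -∂phi/∂u, v follows -∂phi/∂v.
∂phi/∂u = -12(u - 4)(u - 2)(u - 1); at u=3 this is 24, so u decreases.
∂phi/∂v = -6(v - 4)(v + 3); at v=-2 this is 36, so v decreases.
u converges to its nearest critical value 2 (a local min of the u-part); v converges to -3. The iterate converges to (2, -3).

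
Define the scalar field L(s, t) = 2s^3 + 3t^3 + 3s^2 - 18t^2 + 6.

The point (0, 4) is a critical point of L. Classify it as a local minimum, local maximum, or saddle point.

local minimum

The mixed partial ∂²L/∂s∂t is 0, so the Hessian at any point is diag(L_ss, L_tt) = diag(6(2s + 1), 18(t - 2)).
At (0, 4): H = diag(6, 36).
Both eigenvalues are positive, so H is positive definite: a local minimum.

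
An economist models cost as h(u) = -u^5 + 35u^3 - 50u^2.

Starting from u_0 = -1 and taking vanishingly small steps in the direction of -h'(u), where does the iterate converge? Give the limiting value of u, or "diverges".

-5

h'(u) = -5u(u - 4)(u - 1)(u + 5), so h'(-1) = 200.
Gradient descent moves in the -h' direction, i.e. u is decreasing.
The nearest critical point in that direction is u = -5, where h'' = 1350 > 0 (a local minimum). The iterate converges there.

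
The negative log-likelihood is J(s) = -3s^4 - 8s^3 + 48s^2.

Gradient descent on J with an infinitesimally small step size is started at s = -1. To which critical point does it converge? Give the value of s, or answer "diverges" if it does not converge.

J'(s) = -12s(s - 2)(s + 4), so J'(-1) = -108.
Gradient descent moves in the -J' direction, i.e. s is increasing.
The nearest critical point in that direction is s = 0, where J'' = 96 > 0 (a local minimum). The iterate converges there.

0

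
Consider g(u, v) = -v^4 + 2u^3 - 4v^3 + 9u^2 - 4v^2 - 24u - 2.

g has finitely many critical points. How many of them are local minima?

g separates as a function of u plus a function of v, so ∇g=0 decouples.
∂g/∂u = 6(u - 1)(u + 4) = 0 at u ∈ {-4, 1}; ∂g/∂v = -4v(v + 1)(v + 2) = 0 at v ∈ {-2, -1, 0}.
The Hessian is diagonal: diag(g_uu, g_vv). Second derivatives: g_uu(-4)=-30, g_uu(1)=30; g_vv(-2)=-8, g_vv(-1)=4, g_vv(0)=-8.
Local minima occur where both diagonal entries positive: (1, -1). Count: 1.

1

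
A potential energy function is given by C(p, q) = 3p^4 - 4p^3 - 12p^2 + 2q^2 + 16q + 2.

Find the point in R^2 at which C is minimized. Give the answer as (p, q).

C(p,q) separates as A(p) + B(q) + 2, so its minimum is min A + min B + 2.
A'(p) = 12p(p - 2)(p + 1) vanishes at p ∈ {-1, 0, 2}; B'(q) = 4q + 16 vanishes at q ∈ {-4}.
Local minima of A (where A''>0): A(-1)=-5, A(2)=-32. Local minima of B: B(-4)=-32.
So the global minimum of C is A(2) + B(-4) + 2 = -32 − 32 + 2 = -62, attained at (2, -4).

(2, -4)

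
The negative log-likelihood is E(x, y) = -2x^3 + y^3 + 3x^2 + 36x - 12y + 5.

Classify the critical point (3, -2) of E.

local maximum

The mixed partial ∂²E/∂x∂y is 0, so the Hessian at any point is diag(E_xx, E_yy) = diag(6(-2x + 1), 6y).
At (3, -2): H = diag(-30, -12).
Both eigenvalues are negative, so H is negative definite: a local maximum.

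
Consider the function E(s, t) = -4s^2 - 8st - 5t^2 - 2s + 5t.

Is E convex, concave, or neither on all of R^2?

concave

E is quadratic, so its Hessian is the constant matrix H = [[-8, -8], [-8, -10]].
det(H) = 16, tr(H) = -18.
det(H) > 0 and tr(H) < 0, so H is negative definite everywhere: concave.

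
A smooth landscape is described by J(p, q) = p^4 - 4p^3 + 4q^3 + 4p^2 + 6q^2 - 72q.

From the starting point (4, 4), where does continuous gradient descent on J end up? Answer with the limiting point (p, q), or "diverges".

J is separable, so gradient descent decouples: p follows -∂J/∂p, q follows -∂J/∂q.
∂J/∂p = 4p(p - 2)(p - 1); at p=4 this is 96, so p decreases.
∂J/∂q = 12(q - 2)(q + 3); at q=4 this is 168, so q decreases.
p converges to its nearest critical value 2 (a local min of the p-part); q converges to 2. The iterate converges to (2, 2).

(2, 2)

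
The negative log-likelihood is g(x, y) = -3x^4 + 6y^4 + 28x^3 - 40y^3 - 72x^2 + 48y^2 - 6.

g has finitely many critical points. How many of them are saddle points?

5

g separates as a function of x plus a function of y, so ∇g=0 decouples.
∂g/∂x = -12x(x - 4)(x - 3) = 0 at x ∈ {0, 3, 4}; ∂g/∂y = 24y(y - 4)(y - 1) = 0 at y ∈ {0, 1, 4}.
The Hessian is diagonal: diag(g_xx, g_yy). Second derivatives: g_xx(0)=-144, g_xx(3)=36, g_xx(4)=-48; g_yy(0)=96, g_yy(1)=-72, g_yy(4)=288.
Saddle points occur where the two diagonal entries have opposite signs: (0, 0), (0, 4), (3, 1), (4, 0), (4, 4). Count: 5.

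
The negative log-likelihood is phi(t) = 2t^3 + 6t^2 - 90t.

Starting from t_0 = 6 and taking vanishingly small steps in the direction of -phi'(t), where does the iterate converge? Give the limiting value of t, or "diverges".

phi'(t) = 6(t - 3)(t + 5), so phi'(6) = 198.
Gradient descent moves in the -phi' direction, i.e. t is decreasing.
The nearest critical point in that direction is t = 3, where phi'' = 48 > 0 (a local minimum). The iterate converges there.

3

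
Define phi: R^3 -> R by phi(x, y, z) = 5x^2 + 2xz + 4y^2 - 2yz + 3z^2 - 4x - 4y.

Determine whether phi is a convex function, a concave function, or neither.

convex

phi is quadratic, so its Hessian is the constant matrix H = [[10, 0, 2], [0, 8, -2], [2, -2, 6]].
Leading principal minors: 10, 80, 408.
All positive ⇒ H ≻ 0 ⇒ convex.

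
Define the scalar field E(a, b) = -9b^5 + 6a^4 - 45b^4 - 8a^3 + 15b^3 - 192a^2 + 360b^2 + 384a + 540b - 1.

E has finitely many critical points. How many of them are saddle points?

6

E separates as a function of a plus a function of b, so ∇E=0 decouples.
∂E/∂a = 24(a - 4)(a - 1)(a + 4) = 0 at a ∈ {-4, 1, 4}; ∂E/∂b = -45(b - 2)(b + 1)(b + 2)(b + 3) = 0 at b ∈ {-3, -2, -1, 2}.
The Hessian is diagonal: diag(E_aa, E_bb). Second derivatives: E_aa(-4)=960, E_aa(1)=-360, E_aa(4)=576; E_bb(-3)=450, E_bb(-2)=-180, E_bb(-1)=270, E_bb(2)=-2700.
Saddle points occur where the two diagonal entries have opposite signs: (-4, -2), (-4, 2), (1, -3), (1, -1), (4, -2), (4, 2). Count: 6.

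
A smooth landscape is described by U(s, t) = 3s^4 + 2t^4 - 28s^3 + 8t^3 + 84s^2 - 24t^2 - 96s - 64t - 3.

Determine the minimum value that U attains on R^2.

-195

U(s,t) separates as P(s) + Q(t) − 3, so its minimum is min P + min Q − 3.
P'(s) = 12(s - 4)(s - 2)(s - 1) vanishes at s ∈ {1, 2, 4}; Q'(t) = 8(t - 2)(t + 1)(t + 4) vanishes at t ∈ {-4, -1, 2}.
Local minima of P (where P''>0): P(1)=-37, P(4)=-64. Local minima of Q: Q(-4)=-128, Q(2)=-128.
So the global minimum of U is P(4) + Q(-4) − 3 = -64 − 128 − 3 = -195, attained at (4, -4).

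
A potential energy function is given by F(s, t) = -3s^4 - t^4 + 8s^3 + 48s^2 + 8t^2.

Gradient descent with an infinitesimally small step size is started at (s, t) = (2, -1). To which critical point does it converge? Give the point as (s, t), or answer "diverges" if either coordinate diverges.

F is separable, so gradient descent decouples: s follows -∂F/∂s, t follows -∂F/∂t.
∂F/∂s = -12s(s - 4)(s + 2); at s=2 this is 192, so s decreases.
∂F/∂t = -4t(t - 2)(t + 2); at t=-1 this is -12, so t increases.
s converges to its nearest critical value 0 (a local min of the s-part); t converges to 0. The iterate converges to (0, 0).

(0, 0)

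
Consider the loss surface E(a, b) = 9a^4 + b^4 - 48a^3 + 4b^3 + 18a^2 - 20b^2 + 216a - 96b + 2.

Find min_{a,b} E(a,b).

E(a,b) separates as P(a) + Q(b) + 2, so its minimum is min P + min Q + 2.
P'(a) = 36(a - 3)(a - 2)(a + 1) vanishes at a ∈ {-1, 2, 3}; Q'(b) = 4(b - 3)(b + 2)(b + 4) vanishes at b ∈ {-4, -2, 3}.
Local minima of P (where P''>0): P(-1)=-141, P(3)=243. Local minima of Q: Q(-4)=64, Q(3)=-279.
So the global minimum of E is P(-1) + Q(3) + 2 = -141 − 279 + 2 = -418, attained at (-1, 3).

-418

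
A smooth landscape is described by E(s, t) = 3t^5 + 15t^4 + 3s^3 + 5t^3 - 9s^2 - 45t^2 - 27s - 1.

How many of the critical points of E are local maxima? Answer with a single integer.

E separates as a function of s plus a function of t, so ∇E=0 decouples.
∂E/∂s = 9(s - 3)(s + 1) = 0 at s ∈ {-1, 3}; ∂E/∂t = 15t(t - 1)(t + 2)(t + 3) = 0 at t ∈ {-3, -2, 0, 1}.
The Hessian is diagonal: diag(E_ss, E_tt). Second derivatives: E_ss(-1)=-36, E_ss(3)=36; E_tt(-3)=-180, E_tt(-2)=90, E_tt(0)=-90, E_tt(1)=180.
Local maxima occur where both diagonal entries negative: (-1, -3), (-1, 0). Count: 2.

2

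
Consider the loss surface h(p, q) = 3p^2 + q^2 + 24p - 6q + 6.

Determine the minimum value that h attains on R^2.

h(p,q) separates as A(p) + B(q) + 6, so its minimum is min A + min B + 6.
A'(p) = 6p + 24 vanishes at p ∈ {-4}; B'(q) = 2q - 6 vanishes at q ∈ {3}.
Local minima of A (where A''>0): A(-4)=-48. Local minima of B: B(3)=-9.
So the global minimum of h is A(-4) + B(3) + 6 = -48 − 9 + 6 = -51, attained at (-4, 3).

-51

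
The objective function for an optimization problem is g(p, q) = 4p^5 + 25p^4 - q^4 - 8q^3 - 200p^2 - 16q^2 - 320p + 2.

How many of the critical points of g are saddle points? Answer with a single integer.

6

g separates as a function of p plus a function of q, so ∇g=0 decouples.
∂g/∂p = 20(p - 2)(p + 1)(p + 2)(p + 4) = 0 at p ∈ {-4, -2, -1, 2}; ∂g/∂q = -4q(q + 2)(q + 4) = 0 at q ∈ {-4, -2, 0}.
The Hessian is diagonal: diag(g_pp, g_qq). Second derivatives: g_pp(-4)=-720, g_pp(-2)=160, g_pp(-1)=-180, g_pp(2)=1440; g_qq(-4)=-32, g_qq(-2)=16, g_qq(0)=-32.
Saddle points occur where the two diagonal entries have opposite signs: (-4, -2), (-2, -4), (-2, 0), (-1, -2), (2, -4), (2, 0). Count: 6.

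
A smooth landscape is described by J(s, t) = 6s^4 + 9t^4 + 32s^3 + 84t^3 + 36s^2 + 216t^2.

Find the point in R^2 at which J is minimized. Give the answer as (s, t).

(-3, 0)

J(s,t) separates as P(s) + Q(t), so its minimum is min P + min Q.
P'(s) = 24s(s + 1)(s + 3) vanishes at s ∈ {-3, -1, 0}; Q'(t) = 36t(t + 3)(t + 4) vanishes at t ∈ {-4, -3, 0}.
Local minima of P (where P''>0): P(-3)=-54, P(0)=0. Local minima of Q: Q(-4)=384, Q(0)=0.
So the global minimum of J is P(-3) + Q(0) = -54 + 0 = -54, attained at (-3, 0).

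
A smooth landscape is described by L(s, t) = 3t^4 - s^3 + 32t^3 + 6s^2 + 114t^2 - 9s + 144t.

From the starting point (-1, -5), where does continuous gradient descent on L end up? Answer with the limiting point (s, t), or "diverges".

(1, -4)

L is separable, so gradient descent decouples: s follows -∂L/∂s, t follows -∂L/∂t.
∂L/∂s = -3(s - 3)(s - 1); at s=-1 this is -24, so s increases.
∂L/∂t = 12(t + 1)(t + 3)(t + 4); at t=-5 this is -96, so t increases.
s converges to its nearest critical value 1 (a local min of the s-part); t converges to -4. The iterate converges to (1, -4).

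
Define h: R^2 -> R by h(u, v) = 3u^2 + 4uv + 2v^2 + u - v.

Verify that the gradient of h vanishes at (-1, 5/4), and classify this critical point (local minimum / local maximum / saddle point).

∇h = (6u + 4v + 1, 4u + 4v - 1); substituting (-1, 5/4) gives ∇h = (0, 0), so (-1, 5/4) is indeed a critical point.
The Hessian of h is constant: H = [[6, 4], [4, 4]].
det(H) = 6·4 − 4² = 8.
det(H) > 0 and tr(H) = 10 > 0, so H is positive definite and the point is a local minimum.

local minimum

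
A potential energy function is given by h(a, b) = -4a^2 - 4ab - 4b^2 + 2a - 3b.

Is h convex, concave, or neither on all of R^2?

concave

h is quadratic, so its Hessian is the constant matrix H = [[-8, -4], [-4, -8]].
det(H) = 48, tr(H) = -16.
det(H) > 0 and tr(H) < 0, so H is negative definite everywhere: concave.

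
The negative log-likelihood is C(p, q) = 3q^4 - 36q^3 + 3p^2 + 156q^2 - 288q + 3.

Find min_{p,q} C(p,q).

C(p,q) separates as A(p) + B(q) + 3, so its minimum is min A + min B + 3.
A'(p) = 6p vanishes at p ∈ {0}; B'(q) = 12(q - 4)(q - 3)(q - 2) vanishes at q ∈ {2, 3, 4}.
Local minima of A (where A''>0): A(0)=0. Local minima of B: B(2)=-192, B(4)=-192.
So the global minimum of C is A(0) + B(2) + 3 = 0 − 192 + 3 = -189, attained at (0, 2).

-189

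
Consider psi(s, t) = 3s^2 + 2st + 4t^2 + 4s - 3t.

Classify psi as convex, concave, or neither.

psi is quadratic, so its Hessian is the constant matrix H = [[6, 2], [2, 8]].
det(H) = 44, tr(H) = 14.
det(H) > 0 and tr(H) > 0, so H is positive definite everywhere: convex.

convex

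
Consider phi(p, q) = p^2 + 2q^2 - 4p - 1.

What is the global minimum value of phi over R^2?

phi(p,q) separates as A(p) + B(q) − 1, so its minimum is min A + min B − 1.
A'(p) = 2p - 4 vanishes at p ∈ {2}; B'(q) = 4q vanishes at q ∈ {0}.
Local minima of A (where A''>0): A(2)=-4. Local minima of B: B(0)=0.
So the global minimum of phi is A(2) + B(0) − 1 = -4 + 0 − 1 = -5, attained at (2, 0).

-5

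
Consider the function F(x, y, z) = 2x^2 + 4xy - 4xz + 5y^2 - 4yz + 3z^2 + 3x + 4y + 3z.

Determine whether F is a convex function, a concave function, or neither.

F is quadratic, so its Hessian is the constant matrix H = [[4, 4, -4], [4, 10, -4], [-4, -4, 6]].
Leading principal minors: 4, 24, 48.
All positive ⇒ H ≻ 0 ⇒ convex.

convex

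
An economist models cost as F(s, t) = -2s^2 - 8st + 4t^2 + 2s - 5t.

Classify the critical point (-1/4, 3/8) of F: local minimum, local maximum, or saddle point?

saddle point

The Hessian of F is constant: H = [[-4, -8], [-8, 8]].
det(H) = (-4)·8 − (-8)² = -96.
Since det(H) < 0, H is indefinite and the critical point is a saddle point.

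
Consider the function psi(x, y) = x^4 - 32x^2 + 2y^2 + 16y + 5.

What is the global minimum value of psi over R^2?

-283

psi(x,y) separates as P(x) + Q(y) + 5, so its minimum is min P + min Q + 5.
P'(x) = 4x(x - 4)(x + 4) vanishes at x ∈ {-4, 0, 4}; Q'(y) = 4y + 16 vanishes at y ∈ {-4}.
Local minima of P (where P''>0): P(-4)=-256, P(4)=-256. Local minima of Q: Q(-4)=-32.
So the global minimum of psi is P(-4) + Q(-4) + 5 = -256 − 32 + 5 = -283, attained at (-4, -4).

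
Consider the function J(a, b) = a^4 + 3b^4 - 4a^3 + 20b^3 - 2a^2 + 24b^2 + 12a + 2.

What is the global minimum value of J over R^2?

J(a,b) separates as P(a) + Q(b) + 2, so its minimum is min P + min Q + 2.
P'(a) = 4(a - 3)(a - 1)(a + 1) vanishes at a ∈ {-1, 1, 3}; Q'(b) = 12b(b + 1)(b + 4) vanishes at b ∈ {-4, -1, 0}.
Local minima of P (where P''>0): P(-1)=-9, P(3)=-9. Local minima of Q: Q(-4)=-128, Q(0)=0.
So the global minimum of J is P(-1) + Q(-4) + 2 = -9 − 128 + 2 = -135, attained at (-1, -4).

-135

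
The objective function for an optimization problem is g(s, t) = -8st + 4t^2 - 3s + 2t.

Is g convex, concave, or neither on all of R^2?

neither

g is quadratic, so its Hessian is the constant matrix H = [[0, -8], [-8, 8]].
det(H) = -64, tr(H) = 8.
det(H) < 0, so H is indefinite: neither convex nor concave.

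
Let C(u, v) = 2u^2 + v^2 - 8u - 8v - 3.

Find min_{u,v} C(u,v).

C(u,v) separates as P(u) + Q(v) − 3, so its minimum is min P + min Q − 3.
P'(u) = 4u - 8 vanishes at u ∈ {2}; Q'(v) = 2v - 8 vanishes at v ∈ {4}.
Local minima of P (where P''>0): P(2)=-8. Local minima of Q: Q(4)=-16.
So the global minimum of C is P(2) + Q(4) − 3 = -8 − 16 − 3 = -27, attained at (2, 4).

-27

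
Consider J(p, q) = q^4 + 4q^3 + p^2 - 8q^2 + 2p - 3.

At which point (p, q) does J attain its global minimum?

(-1, -4)

J(p,q) separates as A(p) + B(q) − 3, so its minimum is min A + min B − 3.
A'(p) = 2p + 2 vanishes at p ∈ {-1}; B'(q) = 4q(q - 1)(q + 4) vanishes at q ∈ {-4, 0, 1}.
Local minima of A (where A''>0): A(-1)=-1. Local minima of B: B(-4)=-128, B(1)=-3.
So the global minimum of J is A(-1) + B(-4) − 3 = -1 − 128 − 3 = -132, attained at (-1, -4).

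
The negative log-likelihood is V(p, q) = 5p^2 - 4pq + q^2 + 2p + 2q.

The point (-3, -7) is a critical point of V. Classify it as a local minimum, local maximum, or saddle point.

The Hessian of V is constant: H = [[10, -4], [-4, 2]].
det(H) = 10·2 − (-4)² = 4.
det(H) > 0 and tr(H) = 12 > 0, so H is positive definite and the point is a local minimum.

local minimum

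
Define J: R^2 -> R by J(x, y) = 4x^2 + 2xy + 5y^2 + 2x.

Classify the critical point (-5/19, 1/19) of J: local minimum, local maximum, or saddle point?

The Hessian of J is constant: H = [[8, 2], [2, 10]].
det(H) = 8·10 − 2² = 76.
det(H) > 0 and tr(H) = 18 > 0, so H is positive definite and the point is a local minimum.

local minimum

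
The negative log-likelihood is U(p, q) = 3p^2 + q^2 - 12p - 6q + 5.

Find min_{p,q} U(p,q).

-16

U(p,q) separates as A(p) + B(q) + 5, so its minimum is min A + min B + 5.
A'(p) = 6p - 12 vanishes at p ∈ {2}; B'(q) = 2q - 6 vanishes at q ∈ {3}.
Local minima of A (where A''>0): A(2)=-12. Local minima of B: B(3)=-9.
So the global minimum of U is A(2) + B(3) + 5 = -12 − 9 + 5 = -16, attained at (2, 3).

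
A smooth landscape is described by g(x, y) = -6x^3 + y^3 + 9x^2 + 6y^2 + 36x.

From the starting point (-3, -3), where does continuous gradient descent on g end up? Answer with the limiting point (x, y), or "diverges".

g is separable, so gradient descent decouples: x follows -∂g/∂x, y follows -∂g/∂y.
∂g/∂x = -18(x - 2)(x + 1); at x=-3 this is -180, so x increases.
∂g/∂y = 3y(y + 4); at y=-3 this is -9, so y increases.
x converges to its nearest critical value -1 (a local min of the x-part); y converges to 0. The iterate converges to (-1, 0).

(-1, 0)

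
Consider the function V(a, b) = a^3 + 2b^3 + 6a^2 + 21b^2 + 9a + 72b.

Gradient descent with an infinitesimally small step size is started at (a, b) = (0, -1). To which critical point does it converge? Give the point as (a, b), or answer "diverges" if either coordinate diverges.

(-1, -3)

V is separable, so gradient descent decouples: a follows -∂V/∂a, b follows -∂V/∂b.
∂V/∂a = 3(a + 1)(a + 3); at a=0 this is 9, so a decreases.
∂V/∂b = 6(b + 3)(b + 4); at b=-1 this is 36, so b decreases.
a converges to its nearest critical value -1 (a local min of the a-part); b converges to -3. The iterate converges to (-1, -3).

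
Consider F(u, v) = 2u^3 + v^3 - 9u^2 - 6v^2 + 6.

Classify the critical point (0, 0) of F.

The mixed partial ∂²F/∂u∂v is 0, so the Hessian at any point is diag(F_uu, F_vv) = diag(6(2u - 3), 6(v - 2)).
At (0, 0): H = diag(-18, -12).
Both eigenvalues are negative, so H is negative definite: a local maximum.

local maximum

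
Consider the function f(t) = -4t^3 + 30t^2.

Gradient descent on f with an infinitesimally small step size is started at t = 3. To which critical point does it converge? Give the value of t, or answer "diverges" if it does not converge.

0

f'(t) = -12t(t - 5), so f'(3) = 72.
Gradient descent moves in the -f' direction, i.e. t is decreasing.
The nearest critical point in that direction is t = 0, where f'' = 60 > 0 (a local minimum). The iterate converges there.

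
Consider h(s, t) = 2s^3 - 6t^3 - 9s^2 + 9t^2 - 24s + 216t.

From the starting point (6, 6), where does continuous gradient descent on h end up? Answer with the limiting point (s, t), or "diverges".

diverges

h is separable, so gradient descent decouples: s follows -∂h/∂s, t follows -∂h/∂t.
∂h/∂s = 6(s - 4)(s + 1); at s=6 this is 84, so s decreases.
∂h/∂t = -18(t - 4)(t + 3); at t=6 this is -324, so t increases.
The t-coordinate has no critical point in that direction and runs off to infinity.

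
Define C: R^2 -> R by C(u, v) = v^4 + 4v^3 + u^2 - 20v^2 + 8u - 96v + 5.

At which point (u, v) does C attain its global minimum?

C(u,v) separates as P(u) + Q(v) + 5, so its minimum is min P + min Q + 5.
P'(u) = 2u + 8 vanishes at u ∈ {-4}; Q'(v) = 4(v - 3)(v + 2)(v + 4) vanishes at v ∈ {-4, -2, 3}.
Local minima of P (where P''>0): P(-4)=-16. Local minima of Q: Q(-4)=64, Q(3)=-279.
So the global minimum of C is P(-4) + Q(3) + 5 = -16 − 279 + 5 = -290, attained at (-4, 3).

(-4, 3)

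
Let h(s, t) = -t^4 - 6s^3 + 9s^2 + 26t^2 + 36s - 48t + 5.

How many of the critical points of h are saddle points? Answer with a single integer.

3

h separates as a function of s plus a function of t, so ∇h=0 decouples.
∂h/∂s = -18(s - 2)(s + 1) = 0 at s ∈ {-1, 2}; ∂h/∂t = -4(t - 3)(t - 1)(t + 4) = 0 at t ∈ {-4, 1, 3}.
The Hessian is diagonal: diag(h_ss, h_tt). Second derivatives: h_ss(-1)=54, h_ss(2)=-54; h_tt(-4)=-140, h_tt(1)=40, h_tt(3)=-56.
Saddle points occur where the two diagonal entries have opposite signs: (-1, -4), (-1, 3), (2, 1). Count: 3.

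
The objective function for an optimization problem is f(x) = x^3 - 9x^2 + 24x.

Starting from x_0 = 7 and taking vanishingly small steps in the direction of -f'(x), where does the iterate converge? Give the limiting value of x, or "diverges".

f'(x) = 3(x - 4)(x - 2), so f'(7) = 45.
Gradient descent moves in the -f' direction, i.e. x is decreasing.
The nearest critical point in that direction is x = 4, where f'' = 6 > 0 (a local minimum). The iterate converges there.

4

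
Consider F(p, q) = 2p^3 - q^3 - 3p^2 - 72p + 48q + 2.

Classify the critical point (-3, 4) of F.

local maximum

The mixed partial ∂²F/∂p∂q is 0, so the Hessian at any point is diag(F_pp, F_qq) = diag(6(2p - 1), -6q).
At (-3, 4): H = diag(-42, -24).
Both eigenvalues are negative, so H is negative definite: a local maximum.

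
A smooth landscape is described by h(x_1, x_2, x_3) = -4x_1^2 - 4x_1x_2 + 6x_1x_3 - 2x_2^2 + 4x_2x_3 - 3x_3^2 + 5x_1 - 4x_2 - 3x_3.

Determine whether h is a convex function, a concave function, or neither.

h is quadratic, so its Hessian is the constant matrix H = [[-8, -4, 6], [-4, -4, 4], [6, 4, -6]].
Leading principal minors: -8, 16, -16.
Signs alternate −, +, − ⇒ H ≺ 0 ⇒ concave.

concave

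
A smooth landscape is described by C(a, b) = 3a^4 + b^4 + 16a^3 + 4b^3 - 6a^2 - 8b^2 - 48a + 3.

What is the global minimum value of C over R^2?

C(a,b) separates as P(a) + Q(b) + 3, so its minimum is min P + min Q + 3.
P'(a) = 12(a - 1)(a + 1)(a + 4) vanishes at a ∈ {-4, -1, 1}; Q'(b) = 4b(b - 1)(b + 4) vanishes at b ∈ {-4, 0, 1}.
Local minima of P (where P''>0): P(-4)=-160, P(1)=-35. Local minima of Q: Q(-4)=-128, Q(1)=-3.
So the global minimum of C is P(-4) + Q(-4) + 3 = -160 − 128 + 3 = -285, attained at (-4, -4).

-285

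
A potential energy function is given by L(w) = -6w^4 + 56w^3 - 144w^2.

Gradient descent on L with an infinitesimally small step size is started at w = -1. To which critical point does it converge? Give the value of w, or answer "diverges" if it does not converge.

L'(w) = -24w(w - 4)(w - 3), so L'(-1) = 480.
Gradient descent moves in the -L' direction, i.e. w is decreasing.
There is no critical point below w=-1, and L' keeps the same sign, so the iterate runs off to −∞.

diverges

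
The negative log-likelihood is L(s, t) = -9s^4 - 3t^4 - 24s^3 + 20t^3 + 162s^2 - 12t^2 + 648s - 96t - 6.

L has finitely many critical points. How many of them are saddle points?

L separates as a function of s plus a function of t, so ∇L=0 decouples.
∂L/∂s = -36(s - 3)(s + 2)(s + 3) = 0 at s ∈ {-3, -2, 3}; ∂L/∂t = -12(t - 4)(t - 2)(t + 1) = 0 at t ∈ {-1, 2, 4}.
The Hessian is diagonal: diag(L_ss, L_tt). Second derivatives: L_ss(-3)=-216, L_ss(-2)=180, L_ss(3)=-1080; L_tt(-1)=-180, L_tt(2)=72, L_tt(4)=-120.
Saddle points occur where the two diagonal entries have opposite signs: (-3, 2), (-2, -1), (-2, 4), (3, 2). Count: 4.

4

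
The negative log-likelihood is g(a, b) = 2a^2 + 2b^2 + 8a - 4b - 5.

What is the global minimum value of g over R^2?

g(a,b) separates as P(a) + Q(b) − 5, so its minimum is min P + min Q − 5.
P'(a) = 4a + 8 vanishes at a ∈ {-2}; Q'(b) = 4b - 4 vanishes at b ∈ {1}.
Local minima of P (where P''>0): P(-2)=-8. Local minima of Q: Q(1)=-2.
So the global minimum of g is P(-2) + Q(1) − 5 = -8 − 2 − 5 = -15, attained at (-2, 1).

-15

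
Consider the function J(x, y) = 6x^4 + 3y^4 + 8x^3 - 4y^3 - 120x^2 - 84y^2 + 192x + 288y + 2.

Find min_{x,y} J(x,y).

J(x,y) separates as P(x) + Q(y) + 2, so its minimum is min P + min Q + 2.
P'(x) = 24(x - 2)(x - 1)(x + 4) vanishes at x ∈ {-4, 1, 2}; Q'(y) = 12(y - 3)(y - 2)(y + 4) vanishes at y ∈ {-4, 2, 3}.
Local minima of P (where P''>0): P(-4)=-1664, P(2)=64. Local minima of Q: Q(-4)=-1472, Q(3)=243.
So the global minimum of J is P(-4) + Q(-4) + 2 = -1664 − 1472 + 2 = -3134, attained at (-4, -4).

-3134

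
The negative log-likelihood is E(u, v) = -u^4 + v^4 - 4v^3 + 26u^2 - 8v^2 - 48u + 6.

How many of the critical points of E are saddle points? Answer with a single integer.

E separates as a function of u plus a function of v, so ∇E=0 decouples.
∂E/∂u = -4(u - 3)(u - 1)(u + 4) = 0 at u ∈ {-4, 1, 3}; ∂E/∂v = 4v(v - 4)(v + 1) = 0 at v ∈ {-1, 0, 4}.
The Hessian is diagonal: diag(E_uu, E_vv). Second derivatives: E_uu(-4)=-140, E_uu(1)=40, E_uu(3)=-56; E_vv(-1)=20, E_vv(0)=-16, E_vv(4)=80.
Saddle points occur where the two diagonal entries have opposite signs: (-4, -1), (-4, 4), (1, 0), (3, -1), (3, 4). Count: 5.

5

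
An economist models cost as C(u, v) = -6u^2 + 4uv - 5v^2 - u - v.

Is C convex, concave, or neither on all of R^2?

concave

C is quadratic, so its Hessian is the constant matrix H = [[-12, 4], [4, -10]].
det(H) = 104, tr(H) = -22.
det(H) > 0 and tr(H) < 0, so H is negative definite everywhere: concave.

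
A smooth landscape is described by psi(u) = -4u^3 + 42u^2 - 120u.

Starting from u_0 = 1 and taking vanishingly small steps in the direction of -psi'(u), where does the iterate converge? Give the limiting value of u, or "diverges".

psi'(u) = -12(u - 5)(u - 2), so psi'(1) = -48.
Gradient descent moves in the -psi' direction, i.e. u is increasing.
The nearest critical point in that direction is u = 2, where psi'' = 36 > 0 (a local minimum). The iterate converges there.

2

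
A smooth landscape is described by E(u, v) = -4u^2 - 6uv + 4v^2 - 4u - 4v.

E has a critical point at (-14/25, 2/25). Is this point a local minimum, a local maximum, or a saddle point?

The Hessian of E is constant: H = [[-8, -6], [-6, 8]].
det(H) = (-8)·8 − (-6)² = -100.
Since det(H) < 0, H is indefinite and the critical point is a saddle point.

saddle point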